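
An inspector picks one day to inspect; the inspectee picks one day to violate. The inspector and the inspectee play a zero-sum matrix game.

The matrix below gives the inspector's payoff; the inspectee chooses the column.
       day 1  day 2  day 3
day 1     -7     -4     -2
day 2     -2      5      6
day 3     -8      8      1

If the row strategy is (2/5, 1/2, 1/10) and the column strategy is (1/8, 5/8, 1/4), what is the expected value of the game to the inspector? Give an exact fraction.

Against (1/8, 5/8, 1/4), each row's expected payoff is day 1: -31/8; day 2: 35/8; day 3: 17/4.
Taking the (2/5, 1/2, 1/10)-weighted average: (2/5)·(-31/8) + (1/2)·(35/8) + (1/10)·(17/4) = 17/16.

17/16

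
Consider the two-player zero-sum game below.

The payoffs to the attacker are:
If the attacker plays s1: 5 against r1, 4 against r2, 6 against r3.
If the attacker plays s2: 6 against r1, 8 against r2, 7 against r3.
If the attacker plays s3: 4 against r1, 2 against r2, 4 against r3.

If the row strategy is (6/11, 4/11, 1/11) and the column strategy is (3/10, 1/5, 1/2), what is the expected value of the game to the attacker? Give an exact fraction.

Against (3/10, 1/5, 1/2), each row's expected payoff is s1: 53/10; s2: 69/10; s3: 18/5.
Taking the (6/11, 4/11, 1/11)-weighted average: (6/11)·(53/10) + (4/11)·(69/10) + (1/11)·(18/5) = 63/11.

63/11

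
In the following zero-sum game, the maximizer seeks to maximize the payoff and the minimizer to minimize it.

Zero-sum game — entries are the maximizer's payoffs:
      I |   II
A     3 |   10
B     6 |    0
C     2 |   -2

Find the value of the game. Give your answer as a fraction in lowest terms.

Row C is strictly dominated by row B, so the maximizer never plays it.
The remaining 2×2 game on (A, B) × (I, II) has no saddle point. Let the maximizer play A with probability p; indifference gives 3p + 6(1−p) = 10p, so p = 6/13.
Similarly the minimizer's optimal q on I is 10/13, and the value is 3·(10/13) + (10)·(3/13) = 60/13.

60/13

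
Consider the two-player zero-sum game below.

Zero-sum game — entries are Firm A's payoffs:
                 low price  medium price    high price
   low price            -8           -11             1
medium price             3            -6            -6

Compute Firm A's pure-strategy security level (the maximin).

The worst-case payoff for each row is low price: -11, medium price: -6.
The best of these is -6.

-6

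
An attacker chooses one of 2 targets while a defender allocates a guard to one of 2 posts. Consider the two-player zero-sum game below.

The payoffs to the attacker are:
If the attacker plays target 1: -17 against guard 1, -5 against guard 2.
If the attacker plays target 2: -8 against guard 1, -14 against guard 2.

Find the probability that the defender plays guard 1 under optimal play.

1/2

Row minima are -17 and -14, so the attacker's maximin is -14; column maxima are -8 and -5, so the defender's minimax is -8. These differ, so the equilibrium is in mixed strategies.
Let the defender play guard 1 with probability q. The attacker is indifferent when −17q − 5(1−q) = −8q − 14(1−q), giving q = 1/2.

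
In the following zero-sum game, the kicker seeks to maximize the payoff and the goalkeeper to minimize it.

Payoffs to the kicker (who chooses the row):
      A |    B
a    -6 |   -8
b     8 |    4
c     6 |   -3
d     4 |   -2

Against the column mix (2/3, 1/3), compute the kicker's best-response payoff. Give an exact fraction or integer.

a: (-6)·(2/3) + (-8)·(1/3) = -20/3.
b: (8)·(2/3) + (4)·(1/3) = 20/3.
c: (6)·(2/3) + (-3)·(1/3) = 3.
d: (4)·(2/3) + (-2)·(1/3) = 2.
The best pure response is b with expected payoff 20/3.

20/3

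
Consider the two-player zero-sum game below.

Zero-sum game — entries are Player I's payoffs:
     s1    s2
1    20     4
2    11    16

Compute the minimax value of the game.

92/7

Row minima are 4 and 11, so Player I's maximin is 11; column maxima are 20 and 16, so Player II's minimax is 16. These differ, so the equilibrium is in mixed strategies.
Let Player I play 1 with probability p. Player II is indifferent when 20p + 11(1−p) = 4p + 16(1−p), giving p = 5/21.
Let Player II play s1 with probability q. Player I is indifferent when 20q + 4(1−q) = 11q + 16(1−q), giving q = 4/7.
The value is 20·(4/7) + (4)·(3/7) = 92/7.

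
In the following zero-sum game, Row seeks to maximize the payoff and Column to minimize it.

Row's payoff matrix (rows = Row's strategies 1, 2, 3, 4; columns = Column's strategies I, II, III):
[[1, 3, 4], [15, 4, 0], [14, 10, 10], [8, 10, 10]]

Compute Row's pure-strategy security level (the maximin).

10

The worst-case payoff for each row is 1: 1, 2: 0, 3: 10, 4: 8.
The best of these is 10.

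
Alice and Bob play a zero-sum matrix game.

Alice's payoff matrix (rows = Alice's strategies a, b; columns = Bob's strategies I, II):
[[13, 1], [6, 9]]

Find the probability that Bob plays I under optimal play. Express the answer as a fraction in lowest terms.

Row minima are 1 and 6, so Alice's maximin is 6; column maxima are 13 and 9, so Bob's minimax is 9. These differ, so the equilibrium is in mixed strategies.
Let Bob play I with probability q. Alice is indifferent when 13q + (1−q) = 6q + 9(1−q), giving q = 8/15.

8/15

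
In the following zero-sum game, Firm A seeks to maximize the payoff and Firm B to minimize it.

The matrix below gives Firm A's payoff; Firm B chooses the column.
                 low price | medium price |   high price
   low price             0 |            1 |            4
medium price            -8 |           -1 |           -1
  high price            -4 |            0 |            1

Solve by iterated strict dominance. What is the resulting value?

Row medium price is strictly dominated by row low price (0>-8, 1>-1, 4>-1); eliminate medium price.
Row high price is strictly dominated by row low price (0>-4, 1>0, 4>1); eliminate high price.
Column medium price is strictly dominated by low price for Firm B (0<1); eliminate medium price.
Column high price is strictly dominated by low price for Firm B (0<4); eliminate high price.
Only (low price, low price) remains, with payoff 0.

0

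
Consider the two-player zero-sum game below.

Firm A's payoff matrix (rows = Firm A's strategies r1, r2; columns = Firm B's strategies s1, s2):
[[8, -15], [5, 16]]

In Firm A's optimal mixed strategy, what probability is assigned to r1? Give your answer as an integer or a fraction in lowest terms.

11/34

Row minima are -15 and 5, so Firm A's maximin is 5; column maxima are 8 and 16, so Firm B's minimax is 8. These differ, so the equilibrium is in mixed strategies.
Let Firm A play r1 with probability p. Firm B is indifferent when 8p + 5(1−p) = −15p + 16(1−p), giving p = 11/34.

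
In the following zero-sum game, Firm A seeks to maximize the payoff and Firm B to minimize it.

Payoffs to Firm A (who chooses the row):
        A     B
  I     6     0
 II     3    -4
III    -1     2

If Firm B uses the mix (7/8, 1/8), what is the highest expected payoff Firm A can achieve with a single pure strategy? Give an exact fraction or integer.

I: (6)·(7/8) + (0)·(1/8) = 21/4.
II: (3)·(7/8) + (-4)·(1/8) = 17/8.
III: (-1)·(7/8) + (2)·(1/8) = -5/8.
The best pure response is I with expected payoff 21/4.

21/4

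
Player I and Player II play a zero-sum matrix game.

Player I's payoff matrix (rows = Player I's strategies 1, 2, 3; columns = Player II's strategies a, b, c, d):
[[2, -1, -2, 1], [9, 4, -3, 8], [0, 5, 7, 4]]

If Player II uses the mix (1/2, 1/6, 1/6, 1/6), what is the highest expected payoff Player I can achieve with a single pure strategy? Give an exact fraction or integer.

6

1: (2)·(1/2) + (-1)·(1/6) + (-2)·(1/6) + (1)·(1/6) = 2/3.
2: (9)·(1/2) + (4)·(1/6) + (-3)·(1/6) + (8)·(1/6) = 6.
3: (0)·(1/2) + (5)·(1/6) + (7)·(1/6) + (4)·(1/6) = 8/3.
The best pure response is 2 with expected payoff 6.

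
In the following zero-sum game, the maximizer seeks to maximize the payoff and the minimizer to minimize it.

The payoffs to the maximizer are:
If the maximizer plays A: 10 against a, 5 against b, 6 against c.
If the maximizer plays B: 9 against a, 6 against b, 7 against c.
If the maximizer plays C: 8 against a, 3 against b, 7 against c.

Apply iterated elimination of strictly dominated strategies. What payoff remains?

Column a is strictly dominated by b for the minimizer (5<10, 6<9, 3<8); eliminate a.
Column c is strictly dominated by b for the minimizer (5<6, 6<7, 3<7); eliminate c.
Row A is strictly dominated by row B (6>5); eliminate A.
Row C is strictly dominated by row B (6>3); eliminate C.
Only (B, b) remains, with payoff 6.

6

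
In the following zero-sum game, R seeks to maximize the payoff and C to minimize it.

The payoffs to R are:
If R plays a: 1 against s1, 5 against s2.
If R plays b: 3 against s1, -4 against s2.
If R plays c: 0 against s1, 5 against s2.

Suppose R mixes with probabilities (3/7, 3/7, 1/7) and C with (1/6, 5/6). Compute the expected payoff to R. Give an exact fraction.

26/21

Against (1/6, 5/6), each row's expected payoff is a: 13/3; b: -17/6; c: 25/6.
Taking the (3/7, 3/7, 1/7)-weighted average: (3/7)·(13/3) + (3/7)·(-17/6) + (1/7)·(25/6) = 26/21.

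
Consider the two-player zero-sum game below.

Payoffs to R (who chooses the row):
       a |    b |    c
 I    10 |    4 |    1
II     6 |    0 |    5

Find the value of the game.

5/2

Column a is strictly dominated by b for C (it gives R more in every row).
The remaining 2×2 game on (I, II) × (b, c) has no saddle point. Let R play I with probability p; indifference gives 4p = p + 5(1−p), so p = 5/8.
Similarly C's optimal q on b is 1/2, and the value is 4·(1/2) + (1)·(1/2) = 5/2.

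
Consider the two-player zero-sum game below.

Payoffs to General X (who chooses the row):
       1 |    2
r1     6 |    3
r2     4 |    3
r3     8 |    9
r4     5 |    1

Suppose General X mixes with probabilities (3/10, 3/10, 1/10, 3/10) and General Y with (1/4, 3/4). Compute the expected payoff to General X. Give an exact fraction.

Against (1/4, 3/4), each row's expected payoff is r1: 15/4; r2: 13/4; r3: 35/4; r4: 2.
Taking the (3/10, 3/10, 1/10, 3/10)-weighted average: (3/10)·(15/4) + (3/10)·(13/4) + (1/10)·(35/4) + (3/10)·(2) = 143/40.

143/40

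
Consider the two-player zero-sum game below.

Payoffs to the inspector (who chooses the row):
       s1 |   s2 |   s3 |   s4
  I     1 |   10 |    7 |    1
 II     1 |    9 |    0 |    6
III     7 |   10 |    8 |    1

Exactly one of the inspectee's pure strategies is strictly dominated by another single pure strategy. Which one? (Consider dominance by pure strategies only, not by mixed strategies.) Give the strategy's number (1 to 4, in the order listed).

The inspectee prefers columns that give the inspector less. Compare s2 with s1: 1 < 10, 1 < 9, 7 < 10.
So s1 strictly dominates s2 for the inspectee; s2 is strictly dominated.

2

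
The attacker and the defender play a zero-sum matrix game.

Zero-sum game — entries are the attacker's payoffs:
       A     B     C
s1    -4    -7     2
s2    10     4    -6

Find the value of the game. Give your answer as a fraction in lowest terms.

-34/19

Column A is strictly dominated by B for the defender (it gives the attacker more in every row).
The remaining 2×2 game on (s1, s2) × (B, C) has no saddle point. Let the attacker play s1 with probability p; indifference gives −7p + 4(1−p) = 2p − 6(1−p), so p = 10/19.
Similarly the defender's optimal q on B is 8/19, and the value is -7·(8/19) + (2)·(11/19) = -34/19.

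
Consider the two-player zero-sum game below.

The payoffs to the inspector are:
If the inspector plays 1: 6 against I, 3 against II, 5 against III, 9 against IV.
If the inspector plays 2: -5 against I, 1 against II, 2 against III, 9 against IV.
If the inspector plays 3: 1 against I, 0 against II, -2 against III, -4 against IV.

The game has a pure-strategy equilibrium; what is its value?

Row minima: 3, -5, -4 → the inspector's maximin is 3.
Column maxima: 6, 3, 5, 9 → the inspectee's minimax is 3.
They coincide at (1, II), so the value is 3.

3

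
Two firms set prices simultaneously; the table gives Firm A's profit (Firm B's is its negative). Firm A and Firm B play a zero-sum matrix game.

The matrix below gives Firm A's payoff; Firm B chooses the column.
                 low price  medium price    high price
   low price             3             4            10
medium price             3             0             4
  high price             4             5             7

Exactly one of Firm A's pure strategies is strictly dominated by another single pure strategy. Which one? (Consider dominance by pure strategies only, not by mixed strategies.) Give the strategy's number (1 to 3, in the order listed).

Compare medium price with high price: 4 > 3, 5 > 0, 7 > 4.
So high price strictly dominates medium price for Firm A; medium price is strictly dominated.

2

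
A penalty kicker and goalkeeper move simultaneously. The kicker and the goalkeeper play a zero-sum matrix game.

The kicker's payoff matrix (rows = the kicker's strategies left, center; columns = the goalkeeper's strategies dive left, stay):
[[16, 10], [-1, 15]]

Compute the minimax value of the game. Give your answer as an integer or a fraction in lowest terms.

Row minima are 10 and -1, so the kicker's maximin is 10; column maxima are 16 and 15, so the goalkeeper's minimax is 15. These differ, so the equilibrium is in mixed strategies.
Let the kicker play left with probability p. The goalkeeper is indifferent when 16p − (1−p) = 10p + 15(1−p), giving p = 8/11.
Let the goalkeeper play dive left with probability q. The kicker is indifferent when 16q + 10(1−q) = −q + 15(1−q), giving q = 5/22.
The value is 16·(5/22) + (10)·(17/22) = 125/11.

125/11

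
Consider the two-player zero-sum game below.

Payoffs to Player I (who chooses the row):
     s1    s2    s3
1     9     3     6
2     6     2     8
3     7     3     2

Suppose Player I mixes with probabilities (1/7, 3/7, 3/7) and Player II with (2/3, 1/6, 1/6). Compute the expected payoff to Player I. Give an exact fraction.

Against (2/3, 1/6, 1/6), each row's expected payoff is 1: 15/2; 2: 17/3; 3: 11/2.
Taking the (1/7, 3/7, 3/7)-weighted average: (1/7)·(15/2) + (3/7)·(17/3) + (3/7)·(11/2) = 41/7.

41/7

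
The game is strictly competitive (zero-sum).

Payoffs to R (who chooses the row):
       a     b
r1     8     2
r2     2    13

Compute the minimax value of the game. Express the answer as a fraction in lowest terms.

Row minima are 2 and 2, so R's maximin is 2; column maxima are 8 and 13, so C's minimax is 8. These differ, so the equilibrium is in mixed strategies.
Let R play r1 with probability p. C is indifferent when 8p + 2(1−p) = 2p + 13(1−p), giving p = 11/17.
Let C play a with probability q. R is indifferent when 8q + 2(1−q) = 2q + 13(1−q), giving q = 11/17.
The value is 8·(11/17) + (2)·(6/17) = 100/17.

100/17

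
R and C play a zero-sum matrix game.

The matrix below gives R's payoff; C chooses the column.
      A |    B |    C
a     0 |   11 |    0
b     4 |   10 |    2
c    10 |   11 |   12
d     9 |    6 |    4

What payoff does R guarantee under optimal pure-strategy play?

Row minima: 0, 2, 10, 4 → R's maximin is 10.
Column maxima: 10, 11, 12 → C's minimax is 10.
They coincide at (c, A), so the value is 10.

10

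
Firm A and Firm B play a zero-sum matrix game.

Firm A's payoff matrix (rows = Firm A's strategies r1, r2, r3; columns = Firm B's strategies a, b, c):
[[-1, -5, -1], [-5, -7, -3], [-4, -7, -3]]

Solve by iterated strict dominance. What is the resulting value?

Column a is strictly dominated by b for Firm B (-5<-1, -7<-5, -7<-4); eliminate a.
Row r3 is strictly dominated by row r1 (-5>-7, -1>-3); eliminate r3.
Column c is strictly dominated by b for Firm B (-5<-1, -7<-3); eliminate c.
Row r2 is strictly dominated by row r1 (-5>-7); eliminate r2.
Only (r1, b) remains, with payoff -5.

-5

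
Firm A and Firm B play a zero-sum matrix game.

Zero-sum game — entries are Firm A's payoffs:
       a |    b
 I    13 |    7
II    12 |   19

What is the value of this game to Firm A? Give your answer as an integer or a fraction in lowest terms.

Row minima are 7 and 12, so Firm A's maximin is 12; column maxima are 13 and 19, so Firm B's minimax is 13. These differ, so the equilibrium is in mixed strategies.
Let Firm A play I with probability p. Firm B is indifferent when 13p + 12(1−p) = 7p + 19(1−p), giving p = 7/13.
Let Firm B play a with probability q. Firm A is indifferent when 13q + 7(1−q) = 12q + 19(1−q), giving q = 12/13.
The value is 13·(12/13) + (7)·(1/13) = 163/13.

163/13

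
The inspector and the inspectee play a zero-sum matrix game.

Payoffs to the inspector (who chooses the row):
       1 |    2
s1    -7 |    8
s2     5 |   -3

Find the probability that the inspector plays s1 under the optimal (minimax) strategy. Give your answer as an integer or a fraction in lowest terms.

8/23

Row minima are -7 and -3, so the inspector's maximin is -3; column maxima are 5 and 8, so the inspectee's minimax is 5. These differ, so the equilibrium is in mixed strategies.
Let the inspector play s1 with probability p. The inspectee is indifferent when −7p + 5(1−p) = 8p − 3(1−p), giving p = 8/23.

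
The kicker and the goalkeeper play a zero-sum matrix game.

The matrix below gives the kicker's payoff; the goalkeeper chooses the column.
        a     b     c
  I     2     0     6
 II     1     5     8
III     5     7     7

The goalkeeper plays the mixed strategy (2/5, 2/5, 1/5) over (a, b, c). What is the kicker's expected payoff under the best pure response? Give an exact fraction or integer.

I: (2)·(2/5) + (0)·(2/5) + (6)·(1/5) = 2.
II: (1)·(2/5) + (5)·(2/5) + (8)·(1/5) = 4.
III: (5)·(2/5) + (7)·(2/5) + (7)·(1/5) = 31/5.
The best pure response is III with expected payoff 31/5.

31/5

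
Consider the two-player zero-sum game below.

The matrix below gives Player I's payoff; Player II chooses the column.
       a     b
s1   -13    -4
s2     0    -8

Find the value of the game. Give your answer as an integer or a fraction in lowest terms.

-104/17

Row minima are -13 and -8, so Player I's maximin is -8; column maxima are 0 and -4, so Player II's minimax is -4. These differ, so the equilibrium is in mixed strategies.
Let Player I play s1 with probability p. Player II is indifferent when −13p = −4p − 8(1−p), giving p = 8/17.
Let Player II play a with probability q. Player I is indifferent when −13q − 4(1−q) = −8(1−q), giving q = 4/17.
The value is -13·(4/17) + (-4)·(13/17) = -104/17.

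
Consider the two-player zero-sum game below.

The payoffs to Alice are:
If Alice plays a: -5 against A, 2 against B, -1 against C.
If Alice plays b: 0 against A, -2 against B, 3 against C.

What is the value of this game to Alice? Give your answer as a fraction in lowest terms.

Column C is strictly dominated by A for Bob (it gives Alice more in every row).
The remaining 2×2 game on (a, b) × (A, B) has no saddle point. Let Alice play a with probability p; indifference gives −5p = 2p − 2(1−p), so p = 2/9.
Similarly Bob's optimal q on A is 4/9, and the value is -5·(4/9) + (2)·(5/9) = -10/9.

-10/9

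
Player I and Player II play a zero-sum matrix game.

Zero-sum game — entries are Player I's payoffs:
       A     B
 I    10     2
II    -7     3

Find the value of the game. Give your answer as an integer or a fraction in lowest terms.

22/9

Row minima are 2 and -7, so Player I's maximin is 2; column maxima are 10 and 3, so Player II's minimax is 3. These differ, so the equilibrium is in mixed strategies.
Let Player I play I with probability p. Player II is indifferent when 10p − 7(1−p) = 2p + 3(1−p), giving p = 5/9.
Let Player II play A with probability q. Player I is indifferent when 10q + 2(1−q) = −7q + 3(1−q), giving q = 1/18.
The value is 10·(1/18) + (2)·(17/18) = 22/9.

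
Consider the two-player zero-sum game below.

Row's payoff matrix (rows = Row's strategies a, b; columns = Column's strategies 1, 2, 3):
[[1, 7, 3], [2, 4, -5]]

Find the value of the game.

11/9

Column 2 is strictly dominated by 1 for Column (it gives Row more in every row).
The remaining 2×2 game on (a, b) × (1, 3) has no saddle point. Let Row play a with probability p; indifference gives p + 2(1−p) = 3p − 5(1−p), so p = 7/9.
Similarly Column's optimal q on 1 is 8/9, and the value is 1·(8/9) + (3)·(1/9) = 11/9.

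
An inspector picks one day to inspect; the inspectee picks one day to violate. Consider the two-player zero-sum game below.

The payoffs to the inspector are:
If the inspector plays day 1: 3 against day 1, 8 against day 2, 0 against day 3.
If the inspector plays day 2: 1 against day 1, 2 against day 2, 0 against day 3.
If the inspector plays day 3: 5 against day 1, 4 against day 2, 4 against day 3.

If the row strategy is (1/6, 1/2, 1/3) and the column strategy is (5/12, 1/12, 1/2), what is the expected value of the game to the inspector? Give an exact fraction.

25/12

Against (5/12, 1/12, 1/2), each row's expected payoff is day 1: 23/12; day 2: 7/12; day 3: 53/12.
Taking the (1/6, 1/2, 1/3)-weighted average: (1/6)·(23/12) + (1/2)·(7/12) + (1/3)·(53/12) = 25/12.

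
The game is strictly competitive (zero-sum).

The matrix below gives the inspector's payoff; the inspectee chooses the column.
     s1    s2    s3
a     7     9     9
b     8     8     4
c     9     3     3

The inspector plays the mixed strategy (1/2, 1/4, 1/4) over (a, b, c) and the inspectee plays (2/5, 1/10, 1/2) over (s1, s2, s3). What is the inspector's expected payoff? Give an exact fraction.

139/20

Against (2/5, 1/10, 1/2), each row's expected payoff is a: 41/5; b: 6; c: 27/5.
Taking the (1/2, 1/4, 1/4)-weighted average: (1/2)·(41/5) + (1/4)·(6) + (1/4)·(27/5) = 139/20.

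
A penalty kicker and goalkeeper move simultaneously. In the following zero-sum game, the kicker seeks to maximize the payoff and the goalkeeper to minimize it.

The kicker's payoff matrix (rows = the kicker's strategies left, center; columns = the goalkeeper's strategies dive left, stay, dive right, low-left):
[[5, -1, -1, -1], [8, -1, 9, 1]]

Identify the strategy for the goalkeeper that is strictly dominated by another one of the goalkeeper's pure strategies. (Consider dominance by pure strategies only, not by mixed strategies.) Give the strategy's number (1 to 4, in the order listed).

1

The goalkeeper prefers columns that give the kicker less. Compare dive left with stay: -1 < 5, -1 < 8.
So stay strictly dominates dive left for the goalkeeper; dive left is strictly dominated.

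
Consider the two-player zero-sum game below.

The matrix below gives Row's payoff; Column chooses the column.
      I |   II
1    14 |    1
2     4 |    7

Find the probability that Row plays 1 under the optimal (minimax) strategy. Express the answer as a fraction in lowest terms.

3/16

Row minima are 1 and 4, so Row's maximin is 4; column maxima are 14 and 7, so Column's minimax is 7. These differ, so the equilibrium is in mixed strategies.
Let Row play 1 with probability p. Column is indifferent when 14p + 4(1−p) = p + 7(1−p), giving p = 3/16.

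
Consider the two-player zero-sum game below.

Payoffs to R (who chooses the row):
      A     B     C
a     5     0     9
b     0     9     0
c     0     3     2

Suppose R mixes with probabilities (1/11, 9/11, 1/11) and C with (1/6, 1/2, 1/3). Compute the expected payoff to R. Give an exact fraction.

Against (1/6, 1/2, 1/3), each row's expected payoff is a: 23/6; b: 9/2; c: 13/6.
Taking the (1/11, 9/11, 1/11)-weighted average: (1/11)·(23/6) + (9/11)·(9/2) + (1/11)·(13/6) = 93/22.

93/22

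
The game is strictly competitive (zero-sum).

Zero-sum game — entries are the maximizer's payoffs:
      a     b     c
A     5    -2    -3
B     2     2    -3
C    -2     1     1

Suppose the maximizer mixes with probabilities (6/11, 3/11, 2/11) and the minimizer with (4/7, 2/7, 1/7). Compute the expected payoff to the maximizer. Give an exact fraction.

95/77

Against (4/7, 2/7, 1/7), each row's expected payoff is A: 13/7; B: 9/7; C: -5/7.
Taking the (6/11, 3/11, 2/11)-weighted average: (6/11)·(13/7) + (3/11)·(9/7) + (2/11)·(-5/7) = 95/77.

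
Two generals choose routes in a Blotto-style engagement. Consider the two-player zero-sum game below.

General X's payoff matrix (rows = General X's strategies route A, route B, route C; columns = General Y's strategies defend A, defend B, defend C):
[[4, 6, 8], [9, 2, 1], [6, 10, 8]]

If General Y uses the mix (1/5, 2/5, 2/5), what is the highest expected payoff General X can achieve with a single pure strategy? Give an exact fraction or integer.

42/5

route A: (4)·(1/5) + (6)·(2/5) + (8)·(2/5) = 32/5.
route B: (9)·(1/5) + (2)·(2/5) + (1)·(2/5) = 3.
route C: (6)·(1/5) + (10)·(2/5) + (8)·(2/5) = 42/5.
The best pure response is route C with expected payoff 42/5.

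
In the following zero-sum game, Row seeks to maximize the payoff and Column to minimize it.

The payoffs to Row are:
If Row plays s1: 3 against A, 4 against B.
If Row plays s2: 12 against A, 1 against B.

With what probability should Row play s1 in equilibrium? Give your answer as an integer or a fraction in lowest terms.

Row minima are 3 and 1, so Row's maximin is 3; column maxima are 12 and 4, so Column's minimax is 4. These differ, so the equilibrium is in mixed strategies.
Let Row play s1 with probability p. Column is indifferent when 3p + 12(1−p) = 4p + (1−p), giving p = 11/12.

11/12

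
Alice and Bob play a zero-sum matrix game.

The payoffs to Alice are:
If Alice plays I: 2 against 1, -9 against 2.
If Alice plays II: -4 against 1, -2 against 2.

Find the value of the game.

Row minima are -9 and -4, so Alice's maximin is -4; column maxima are 2 and -2, so Bob's minimax is -2. These differ, so the equilibrium is in mixed strategies.
Let Alice play I with probability p. Bob is indifferent when 2p − 4(1−p) = −9p − 2(1−p), giving p = 2/13.
Let Bob play 1 with probability q. Alice is indifferent when 2q − 9(1−q) = −4q − 2(1−q), giving q = 7/13.
The value is 2·(7/13) + (-9)·(6/13) = -40/13.

-40/13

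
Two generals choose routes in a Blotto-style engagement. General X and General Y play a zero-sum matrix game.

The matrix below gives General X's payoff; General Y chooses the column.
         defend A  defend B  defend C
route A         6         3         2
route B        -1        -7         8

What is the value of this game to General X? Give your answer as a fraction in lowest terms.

19/8

Column defend A is strictly dominated by defend B for General Y (it gives General X more in every row).
The remaining 2×2 game on (route A, route B) × (defend B, defend C) has no saddle point. Let General X play route A with probability p; indifference gives 3p − 7(1−p) = 2p + 8(1−p), so p = 15/16.
Similarly General Y's optimal q on defend B is 3/8, and the value is 3·(3/8) + (2)·(5/8) = 19/8.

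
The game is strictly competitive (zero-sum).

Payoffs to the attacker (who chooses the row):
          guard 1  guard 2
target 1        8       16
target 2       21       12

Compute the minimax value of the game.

240/17

Row minima are 8 and 12, so the attacker's maximin is 12; column maxima are 21 and 16, so the defender's minimax is 16. These differ, so the equilibrium is in mixed strategies.
Let the attacker play target 1 with probability p. The defender is indifferent when 8p + 21(1−p) = 16p + 12(1−p), giving p = 9/17.
Let the defender play guard 1 with probability q. The attacker is indifferent when 8q + 16(1−q) = 21q + 12(1−q), giving q = 4/17.
The value is 8·(4/17) + (16)·(13/17) = 240/17.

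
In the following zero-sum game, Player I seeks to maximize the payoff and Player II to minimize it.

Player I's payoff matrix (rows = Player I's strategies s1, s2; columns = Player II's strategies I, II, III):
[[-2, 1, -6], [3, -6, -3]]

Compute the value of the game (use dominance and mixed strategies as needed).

Column I is strictly dominated by III for Player II (it gives Player I more in every row).
The remaining 2×2 game on (s1, s2) × (II, III) has no saddle point. Let Player I play s1 with probability p; indifference gives p − 6(1−p) = −6p − 3(1−p), so p = 3/10.
Similarly Player II's optimal q on II is 3/10, and the value is 1·(3/10) + (-6)·(7/10) = -39/10.

-39/10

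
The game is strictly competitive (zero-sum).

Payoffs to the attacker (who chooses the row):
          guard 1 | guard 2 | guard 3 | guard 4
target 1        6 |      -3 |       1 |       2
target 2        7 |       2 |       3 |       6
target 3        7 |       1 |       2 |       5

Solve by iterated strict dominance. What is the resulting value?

Row target 1 is strictly dominated by row target 2 (7>6, 2>-3, 3>1, 6>2); eliminate target 1.
Column guard 1 is strictly dominated by guard 2 for the defender (2<7, 1<7); eliminate guard 1.
Row target 3 is strictly dominated by row target 2 (2>1, 3>2, 6>5); eliminate target 3.
Column guard 4 is strictly dominated by guard 2 for the defender (2<6); eliminate guard 4.
Column guard 3 is strictly dominated by guard 2 for the defender (2<3); eliminate guard 3.
Only (target 2, guard 2) remains, with payoff 2.

2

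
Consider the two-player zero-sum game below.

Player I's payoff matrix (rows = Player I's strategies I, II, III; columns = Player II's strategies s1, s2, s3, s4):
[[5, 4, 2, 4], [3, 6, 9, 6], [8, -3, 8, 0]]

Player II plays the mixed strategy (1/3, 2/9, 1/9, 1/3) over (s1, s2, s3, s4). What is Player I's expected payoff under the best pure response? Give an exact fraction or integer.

16/3

I: (5)·(1/3) + (4)·(2/9) + (2)·(1/9) + (4)·(1/3) = 37/9.
II: (3)·(1/3) + (6)·(2/9) + (9)·(1/9) + (6)·(1/3) = 16/3.
III: (8)·(1/3) + (-3)·(2/9) + (8)·(1/9) + (0)·(1/3) = 26/9.
The best pure response is II with expected payoff 16/3.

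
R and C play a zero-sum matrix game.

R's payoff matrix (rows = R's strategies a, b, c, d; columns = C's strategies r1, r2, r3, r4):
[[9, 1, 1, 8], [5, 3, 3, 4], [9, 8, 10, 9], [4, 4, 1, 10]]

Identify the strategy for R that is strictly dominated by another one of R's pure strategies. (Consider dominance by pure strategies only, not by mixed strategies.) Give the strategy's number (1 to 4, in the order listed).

2

Compare b with c: 9 > 5, 8 > 3, 10 > 3, 9 > 4.
So c strictly dominates b for R; b is strictly dominated.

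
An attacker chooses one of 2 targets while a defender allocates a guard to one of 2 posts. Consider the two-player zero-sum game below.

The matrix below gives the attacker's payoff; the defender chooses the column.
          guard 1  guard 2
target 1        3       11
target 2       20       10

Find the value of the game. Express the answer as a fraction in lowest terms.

95/9

Row minima are 3 and 10, so the attacker's maximin is 10; column maxima are 20 and 11, so the defender's minimax is 11. These differ, so the equilibrium is in mixed strategies.
Let the attacker play target 1 with probability p. The defender is indifferent when 3p + 20(1−p) = 11p + 10(1−p), giving p = 5/9.
Let the defender play guard 1 with probability q. The attacker is indifferent when 3q + 11(1−q) = 20q + 10(1−q), giving q = 1/18.
The value is 3·(1/18) + (11)·(17/18) = 95/9.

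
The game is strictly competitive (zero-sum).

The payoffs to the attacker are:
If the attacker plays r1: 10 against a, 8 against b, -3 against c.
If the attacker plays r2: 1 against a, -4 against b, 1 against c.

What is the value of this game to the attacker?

Column a is strictly dominated by b for the defender (it gives the attacker more in every row).
The remaining 2×2 game on (r1, r2) × (b, c) has no saddle point. Let the attacker play r1 with probability p; indifference gives 8p − 4(1−p) = −3p + (1−p), so p = 5/16.
Similarly the defender's optimal q on b is 1/4, and the value is 8·(1/4) + (-3)·(3/4) = -1/4.

-1/4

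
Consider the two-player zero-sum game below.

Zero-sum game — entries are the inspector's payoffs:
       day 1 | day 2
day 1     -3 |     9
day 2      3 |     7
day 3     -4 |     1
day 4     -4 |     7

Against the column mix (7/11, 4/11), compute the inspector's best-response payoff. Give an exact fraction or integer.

day 1: (-3)·(7/11) + (9)·(4/11) = 15/11.
day 2: (3)·(7/11) + (7)·(4/11) = 49/11.
day 3: (-4)·(7/11) + (1)·(4/11) = -24/11.
day 4: (-4)·(7/11) + (7)·(4/11) = 0.
The best pure response is day 2 with expected payoff 49/11.

49/11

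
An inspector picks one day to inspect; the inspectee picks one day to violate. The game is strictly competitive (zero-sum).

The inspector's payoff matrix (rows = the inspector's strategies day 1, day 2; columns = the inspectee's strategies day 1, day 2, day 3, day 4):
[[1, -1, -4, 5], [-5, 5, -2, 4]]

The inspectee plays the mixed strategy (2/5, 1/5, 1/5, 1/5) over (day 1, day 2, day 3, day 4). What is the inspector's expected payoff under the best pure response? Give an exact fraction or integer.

2/5

day 1: (1)·(2/5) + (-1)·(1/5) + (-4)·(1/5) + (5)·(1/5) = 2/5.
day 2: (-5)·(2/5) + (5)·(1/5) + (-2)·(1/5) + (4)·(1/5) = -3/5.
The best pure response is day 1 with expected payoff 2/5.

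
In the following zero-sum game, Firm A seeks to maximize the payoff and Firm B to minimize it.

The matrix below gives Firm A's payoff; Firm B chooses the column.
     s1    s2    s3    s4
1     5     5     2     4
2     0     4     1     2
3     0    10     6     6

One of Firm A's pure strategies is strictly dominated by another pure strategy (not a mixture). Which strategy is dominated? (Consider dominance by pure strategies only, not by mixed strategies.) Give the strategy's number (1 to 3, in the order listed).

2

Compare 2 with 1: 5 > 0, 5 > 4, 2 > 1, 4 > 2.
So 1 strictly dominates 2 for Firm A; 2 is strictly dominated.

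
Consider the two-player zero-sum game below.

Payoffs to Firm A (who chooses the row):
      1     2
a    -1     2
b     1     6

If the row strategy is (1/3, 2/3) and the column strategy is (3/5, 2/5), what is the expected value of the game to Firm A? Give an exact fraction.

Against (3/5, 2/5), each row's expected payoff is a: 1/5; b: 3.
Taking the (1/3, 2/3)-weighted average: (1/3)·(1/5) + (2/3)·(3) = 31/15.

31/15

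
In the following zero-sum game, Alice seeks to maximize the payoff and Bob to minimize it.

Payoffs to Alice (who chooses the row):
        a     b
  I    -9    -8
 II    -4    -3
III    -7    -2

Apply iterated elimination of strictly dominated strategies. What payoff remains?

-4

Row I is strictly dominated by row II (-4>-9, -3>-8); eliminate I.
Column b is strictly dominated by a for Bob (-4<-3, -7<-2); eliminate b.
Row III is strictly dominated by row II (-4>-7); eliminate III.
Only (II, a) remains, with payoff -4.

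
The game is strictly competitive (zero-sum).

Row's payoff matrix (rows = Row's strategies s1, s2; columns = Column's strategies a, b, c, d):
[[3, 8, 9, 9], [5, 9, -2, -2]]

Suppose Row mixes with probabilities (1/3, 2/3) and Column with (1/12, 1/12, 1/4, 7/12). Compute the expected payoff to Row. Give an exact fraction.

Against (1/12, 1/12, 1/4, 7/12), each row's expected payoff is s1: 101/12; s2: -1/2.
Taking the (1/3, 2/3)-weighted average: (1/3)·(101/12) + (2/3)·(-1/2) = 89/36.

89/36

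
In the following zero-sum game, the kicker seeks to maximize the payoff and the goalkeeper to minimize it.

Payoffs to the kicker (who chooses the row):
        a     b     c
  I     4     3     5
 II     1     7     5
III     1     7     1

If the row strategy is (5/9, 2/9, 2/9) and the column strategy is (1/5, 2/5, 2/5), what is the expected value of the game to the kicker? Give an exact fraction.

Against (1/5, 2/5, 2/5), each row's expected payoff is I: 4; II: 5; III: 17/5.
Taking the (5/9, 2/9, 2/9)-weighted average: (5/9)·(4) + (2/9)·(5) + (2/9)·(17/5) = 184/45.

184/45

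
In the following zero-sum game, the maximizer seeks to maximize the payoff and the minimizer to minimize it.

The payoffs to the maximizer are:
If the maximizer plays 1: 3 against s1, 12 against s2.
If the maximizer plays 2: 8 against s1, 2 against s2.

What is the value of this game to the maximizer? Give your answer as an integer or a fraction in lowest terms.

6

Row minima are 3 and 2, so the maximizer's maximin is 3; column maxima are 8 and 12, so the minimizer's minimax is 8. These differ, so the equilibrium is in mixed strategies.
Let the maximizer play 1 with probability p. The minimizer is indifferent when 3p + 8(1−p) = 12p + 2(1−p), giving p = 2/5.
Let the minimizer play s1 with probability q. The maximizer is indifferent when 3q + 12(1−q) = 8q + 2(1−q), giving q = 2/3.
The value is 3·(2/3) + (12)·(1/3) = 6.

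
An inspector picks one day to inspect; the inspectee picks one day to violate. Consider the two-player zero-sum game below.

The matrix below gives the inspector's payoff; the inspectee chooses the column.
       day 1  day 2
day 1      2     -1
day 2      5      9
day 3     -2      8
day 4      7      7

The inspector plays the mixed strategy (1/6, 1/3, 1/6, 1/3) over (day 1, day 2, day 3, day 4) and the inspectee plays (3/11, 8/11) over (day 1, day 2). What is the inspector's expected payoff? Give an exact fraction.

64/11

Against (3/11, 8/11), each row's expected payoff is day 1: -2/11; day 2: 87/11; day 3: 58/11; day 4: 7.
Taking the (1/6, 1/3, 1/6, 1/3)-weighted average: (1/6)·(-2/11) + (1/3)·(87/11) + (1/6)·(58/11) + (1/3)·(7) = 64/11.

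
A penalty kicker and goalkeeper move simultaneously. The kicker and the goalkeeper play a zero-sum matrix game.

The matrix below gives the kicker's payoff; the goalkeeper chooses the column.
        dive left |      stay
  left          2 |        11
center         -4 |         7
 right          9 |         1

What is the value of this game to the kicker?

97/17

Row center is strictly dominated by row left, so the kicker never plays it.
The remaining 2×2 game on (left, right) × (dive left, stay) has no saddle point. Let the kicker play left with probability p; indifference gives 2p + 9(1−p) = 11p + (1−p), so p = 8/17.
Similarly the goalkeeper's optimal q on dive left is 10/17, and the value is 2·(10/17) + (11)·(7/17) = 97/17.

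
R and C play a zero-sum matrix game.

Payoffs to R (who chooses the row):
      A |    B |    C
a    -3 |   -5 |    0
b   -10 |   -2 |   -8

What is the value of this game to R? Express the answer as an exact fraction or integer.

-22/5

Column C is strictly dominated by A for C (it gives R more in every row).
The remaining 2×2 game on (a, b) × (A, B) has no saddle point. Let R play a with probability p; indifference gives −3p − 10(1−p) = −5p − 2(1−p), so p = 4/5.
Similarly C's optimal q on A is 3/10, and the value is -3·(3/10) + (-5)·(7/10) = -22/5.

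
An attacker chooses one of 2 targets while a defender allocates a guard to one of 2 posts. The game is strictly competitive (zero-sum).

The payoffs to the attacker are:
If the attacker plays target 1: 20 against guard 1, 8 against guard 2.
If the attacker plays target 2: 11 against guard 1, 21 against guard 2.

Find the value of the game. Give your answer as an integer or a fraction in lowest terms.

Row minima are 8 and 11, so the attacker's maximin is 11; column maxima are 20 and 21, so the defender's minimax is 20. These differ, so the equilibrium is in mixed strategies.
Let the attacker play target 1 with probability p. The defender is indifferent when 20p + 11(1−p) = 8p + 21(1−p), giving p = 5/11.
Let the defender play guard 1 with probability q. The attacker is indifferent when 20q + 8(1−q) = 11q + 21(1−q), giving q = 13/22.
The value is 20·(13/22) + (8)·(9/22) = 166/11.

166/11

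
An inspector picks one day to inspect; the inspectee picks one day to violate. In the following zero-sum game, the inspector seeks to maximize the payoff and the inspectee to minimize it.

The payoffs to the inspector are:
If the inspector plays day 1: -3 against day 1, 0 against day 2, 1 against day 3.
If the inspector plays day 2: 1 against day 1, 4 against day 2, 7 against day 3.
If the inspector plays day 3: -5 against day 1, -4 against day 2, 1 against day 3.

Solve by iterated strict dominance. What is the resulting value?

Row day 1 is strictly dominated by row day 2 (1>-3, 4>0, 7>1); eliminate day 1.
Column day 3 is strictly dominated by day 1 for the inspectee (1<7, -5<1); eliminate day 3.
Row day 3 is strictly dominated by row day 2 (1>-5, 4>-4); eliminate day 3.
Column day 2 is strictly dominated by day 1 for the inspectee (1<4); eliminate day 2.
Only (day 2, day 1) remains, with payoff 1.

1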